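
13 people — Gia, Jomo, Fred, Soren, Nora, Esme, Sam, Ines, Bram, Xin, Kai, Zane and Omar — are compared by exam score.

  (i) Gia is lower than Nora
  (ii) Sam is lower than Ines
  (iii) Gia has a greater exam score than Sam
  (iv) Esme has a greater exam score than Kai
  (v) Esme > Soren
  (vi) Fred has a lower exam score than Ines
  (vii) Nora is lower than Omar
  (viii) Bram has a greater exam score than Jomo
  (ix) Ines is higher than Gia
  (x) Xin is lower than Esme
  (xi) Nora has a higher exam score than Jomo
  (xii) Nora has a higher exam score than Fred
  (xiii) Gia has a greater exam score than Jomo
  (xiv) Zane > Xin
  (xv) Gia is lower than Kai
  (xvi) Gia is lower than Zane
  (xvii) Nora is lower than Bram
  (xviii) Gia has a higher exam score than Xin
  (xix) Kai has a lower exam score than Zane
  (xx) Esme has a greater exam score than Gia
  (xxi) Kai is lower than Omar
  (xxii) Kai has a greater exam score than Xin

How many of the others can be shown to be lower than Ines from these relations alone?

5

From Ines the given relations immediately reach Fred, Sam, Gia.
From those, Xin, Jomo — 5 in total.
No other element is forced below Ines by the given relations, so the count is 5.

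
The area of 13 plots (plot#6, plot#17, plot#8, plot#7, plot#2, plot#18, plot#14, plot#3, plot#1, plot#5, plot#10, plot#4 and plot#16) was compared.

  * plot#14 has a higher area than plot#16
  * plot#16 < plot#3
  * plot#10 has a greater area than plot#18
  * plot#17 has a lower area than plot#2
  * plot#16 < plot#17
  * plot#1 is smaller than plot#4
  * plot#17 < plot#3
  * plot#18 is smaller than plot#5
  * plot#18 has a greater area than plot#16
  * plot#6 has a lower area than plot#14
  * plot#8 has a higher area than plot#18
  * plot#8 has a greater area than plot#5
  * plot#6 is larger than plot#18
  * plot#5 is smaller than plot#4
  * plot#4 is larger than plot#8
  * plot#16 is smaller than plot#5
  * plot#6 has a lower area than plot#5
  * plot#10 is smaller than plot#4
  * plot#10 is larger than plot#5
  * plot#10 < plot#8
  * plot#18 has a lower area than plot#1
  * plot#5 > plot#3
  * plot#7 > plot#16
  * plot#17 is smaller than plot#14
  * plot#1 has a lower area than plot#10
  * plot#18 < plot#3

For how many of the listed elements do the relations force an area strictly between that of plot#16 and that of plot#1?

The relations place plot#16 below plot#1. An element lies strictly between them when it is forced above plot#16 and also forced below plot#1.
Above plot#16: {plot#18, plot#17, plot#2, plot#6, plot#3, plot#5, plot#7, plot#10, plot#8, plot#14, plot#4}. Below plot#1: {plot#18}.
Intersection: {plot#18} — 1.

1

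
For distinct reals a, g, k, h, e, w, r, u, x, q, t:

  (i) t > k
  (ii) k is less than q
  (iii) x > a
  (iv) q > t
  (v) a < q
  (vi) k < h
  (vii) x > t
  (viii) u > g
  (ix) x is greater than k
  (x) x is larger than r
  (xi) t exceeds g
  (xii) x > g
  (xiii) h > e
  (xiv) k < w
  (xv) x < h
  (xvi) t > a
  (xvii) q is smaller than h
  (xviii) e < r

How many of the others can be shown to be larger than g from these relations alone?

5

The elements the relations force above g are u, t, q, x, h — no chain reaches any other.
That is 5.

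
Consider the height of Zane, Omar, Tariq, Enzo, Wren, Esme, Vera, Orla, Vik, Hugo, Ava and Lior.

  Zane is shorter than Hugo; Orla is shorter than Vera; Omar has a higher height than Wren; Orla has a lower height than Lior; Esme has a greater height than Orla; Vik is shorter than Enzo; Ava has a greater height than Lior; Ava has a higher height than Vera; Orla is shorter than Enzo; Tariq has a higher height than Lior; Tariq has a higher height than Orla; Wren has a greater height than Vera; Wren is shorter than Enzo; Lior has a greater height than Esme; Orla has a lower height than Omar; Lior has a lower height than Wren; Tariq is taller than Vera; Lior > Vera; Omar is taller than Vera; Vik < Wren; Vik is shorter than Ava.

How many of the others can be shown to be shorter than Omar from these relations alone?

Directly below Omar: Orla, Vera, Wren.
One step further: Vik, Lior (5 so far).
One step further: Esme (6 so far).
Nothing else is reachable below Omar; 6 in all.

6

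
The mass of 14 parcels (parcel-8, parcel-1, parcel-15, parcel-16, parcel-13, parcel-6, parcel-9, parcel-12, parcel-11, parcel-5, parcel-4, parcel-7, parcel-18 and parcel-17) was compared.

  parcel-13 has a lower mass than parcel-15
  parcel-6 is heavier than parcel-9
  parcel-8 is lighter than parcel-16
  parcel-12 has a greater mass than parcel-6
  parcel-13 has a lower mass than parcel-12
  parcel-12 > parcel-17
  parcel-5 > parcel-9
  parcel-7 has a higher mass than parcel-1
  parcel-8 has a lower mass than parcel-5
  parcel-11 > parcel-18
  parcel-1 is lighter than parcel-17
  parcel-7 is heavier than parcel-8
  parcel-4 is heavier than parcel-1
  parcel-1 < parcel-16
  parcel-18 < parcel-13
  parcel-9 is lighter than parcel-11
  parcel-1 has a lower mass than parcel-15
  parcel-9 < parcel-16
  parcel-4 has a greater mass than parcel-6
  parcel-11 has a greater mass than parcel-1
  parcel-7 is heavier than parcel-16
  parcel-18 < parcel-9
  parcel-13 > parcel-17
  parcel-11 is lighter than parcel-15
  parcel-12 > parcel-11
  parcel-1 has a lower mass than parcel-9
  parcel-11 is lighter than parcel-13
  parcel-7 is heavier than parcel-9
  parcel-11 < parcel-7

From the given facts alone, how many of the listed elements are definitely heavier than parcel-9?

From parcel-9 the given relations immediately reach parcel-11, parcel-6, parcel-16, parcel-5, parcel-7.
From those, parcel-13, parcel-4, parcel-12, parcel-15 — 9 in total.
Nothing else is reachable above parcel-9; 9 in all.

9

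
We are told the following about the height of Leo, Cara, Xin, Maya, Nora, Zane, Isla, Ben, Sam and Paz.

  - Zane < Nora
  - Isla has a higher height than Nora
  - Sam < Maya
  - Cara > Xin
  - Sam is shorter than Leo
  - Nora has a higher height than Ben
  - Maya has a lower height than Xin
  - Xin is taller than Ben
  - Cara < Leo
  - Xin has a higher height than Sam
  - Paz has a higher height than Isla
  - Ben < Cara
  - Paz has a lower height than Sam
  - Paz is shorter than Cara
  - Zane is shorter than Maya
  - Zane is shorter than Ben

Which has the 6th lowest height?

Sam

The consecutive relations fix a unique order: Zane < Ben < Nora < Isla < Paz < Sam < Maya < Xin < Cara < Leo.
Counting 6 from the smallest end gives Sam.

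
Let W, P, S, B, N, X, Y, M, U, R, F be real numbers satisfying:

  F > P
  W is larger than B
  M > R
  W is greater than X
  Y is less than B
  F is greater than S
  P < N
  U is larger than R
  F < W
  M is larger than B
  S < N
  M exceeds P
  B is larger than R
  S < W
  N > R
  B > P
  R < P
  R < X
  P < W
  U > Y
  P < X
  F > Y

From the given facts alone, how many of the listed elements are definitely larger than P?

6

The elements the relations force above P are F, N, B, M, X, W — no chain reaches any other.
That is 6.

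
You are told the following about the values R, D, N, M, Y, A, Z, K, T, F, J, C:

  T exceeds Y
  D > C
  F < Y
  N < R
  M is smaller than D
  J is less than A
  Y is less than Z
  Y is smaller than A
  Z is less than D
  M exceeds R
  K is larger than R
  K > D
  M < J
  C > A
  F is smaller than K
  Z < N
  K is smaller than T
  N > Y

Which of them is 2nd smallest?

The consecutive relations fix a unique order: F < Y < Z < N < R < M < J < A < C < D < K < T.
Counting 2 from the smallest end gives Y.

Y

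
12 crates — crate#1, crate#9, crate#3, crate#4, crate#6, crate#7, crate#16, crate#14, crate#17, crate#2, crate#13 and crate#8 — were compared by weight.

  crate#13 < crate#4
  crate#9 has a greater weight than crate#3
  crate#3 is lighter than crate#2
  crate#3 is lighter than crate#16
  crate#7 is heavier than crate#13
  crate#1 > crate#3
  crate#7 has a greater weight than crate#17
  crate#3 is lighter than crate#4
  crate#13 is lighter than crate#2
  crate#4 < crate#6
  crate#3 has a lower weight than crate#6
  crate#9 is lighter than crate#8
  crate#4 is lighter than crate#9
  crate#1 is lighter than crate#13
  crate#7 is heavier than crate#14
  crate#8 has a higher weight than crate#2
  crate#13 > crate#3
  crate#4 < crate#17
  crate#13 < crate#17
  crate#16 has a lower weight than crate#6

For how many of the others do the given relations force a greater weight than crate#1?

The elements the relations force above crate#1 are crate#13, crate#4, crate#2, crate#17, crate#9, crate#6, crate#8, crate#7 — no chain reaches any other.
That is 8.

8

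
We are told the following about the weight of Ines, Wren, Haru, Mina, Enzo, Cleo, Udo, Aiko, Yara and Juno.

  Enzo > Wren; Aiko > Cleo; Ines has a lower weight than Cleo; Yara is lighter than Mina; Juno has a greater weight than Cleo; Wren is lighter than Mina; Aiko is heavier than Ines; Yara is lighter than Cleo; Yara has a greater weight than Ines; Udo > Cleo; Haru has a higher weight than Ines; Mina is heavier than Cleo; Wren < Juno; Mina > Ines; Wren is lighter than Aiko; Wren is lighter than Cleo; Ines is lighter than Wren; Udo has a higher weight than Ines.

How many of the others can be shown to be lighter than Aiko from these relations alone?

4

Directly below Aiko: Ines, Wren, Cleo.
One step further: Yara (4 so far).
Nothing else is reachable below Aiko; 4 in all.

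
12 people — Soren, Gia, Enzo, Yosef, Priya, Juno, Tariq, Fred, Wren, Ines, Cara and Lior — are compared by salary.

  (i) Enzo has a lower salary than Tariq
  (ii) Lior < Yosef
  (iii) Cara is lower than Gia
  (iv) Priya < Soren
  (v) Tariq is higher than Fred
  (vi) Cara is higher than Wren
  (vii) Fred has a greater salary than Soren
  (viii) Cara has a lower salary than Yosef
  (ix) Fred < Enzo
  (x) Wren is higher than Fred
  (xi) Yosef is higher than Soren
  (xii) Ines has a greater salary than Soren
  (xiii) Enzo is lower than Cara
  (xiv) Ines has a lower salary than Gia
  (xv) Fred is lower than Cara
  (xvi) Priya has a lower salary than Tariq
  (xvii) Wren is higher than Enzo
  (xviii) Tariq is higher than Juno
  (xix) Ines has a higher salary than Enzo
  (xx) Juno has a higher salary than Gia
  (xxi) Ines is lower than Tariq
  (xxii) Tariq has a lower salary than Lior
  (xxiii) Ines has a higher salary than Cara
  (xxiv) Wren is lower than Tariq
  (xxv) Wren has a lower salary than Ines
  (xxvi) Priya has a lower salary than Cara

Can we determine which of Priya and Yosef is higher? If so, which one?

Yosef

Following the relations from Priya: Priya < Soren < Fred < Enzo < Wren < Cara < Gia < Juno < Tariq < Lior < Yosef.
So Yosef is higher.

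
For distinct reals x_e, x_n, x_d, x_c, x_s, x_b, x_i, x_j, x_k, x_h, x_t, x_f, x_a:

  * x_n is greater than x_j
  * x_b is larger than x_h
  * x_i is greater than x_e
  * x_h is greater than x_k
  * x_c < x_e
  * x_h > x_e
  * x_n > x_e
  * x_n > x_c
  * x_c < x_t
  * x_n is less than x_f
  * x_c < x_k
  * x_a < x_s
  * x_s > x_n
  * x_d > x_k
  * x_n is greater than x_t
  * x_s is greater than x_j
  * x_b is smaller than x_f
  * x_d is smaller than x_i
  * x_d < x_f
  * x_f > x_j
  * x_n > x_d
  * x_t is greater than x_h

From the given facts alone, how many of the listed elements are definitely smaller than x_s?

9

From x_s the given relations immediately reach x_j, x_n, x_a.
From those, x_c, x_e, x_d, x_t — 7 in total.
From those, x_k, x_h — 9 in total.
No other element is forced below x_s by the given relations, so the count is 9.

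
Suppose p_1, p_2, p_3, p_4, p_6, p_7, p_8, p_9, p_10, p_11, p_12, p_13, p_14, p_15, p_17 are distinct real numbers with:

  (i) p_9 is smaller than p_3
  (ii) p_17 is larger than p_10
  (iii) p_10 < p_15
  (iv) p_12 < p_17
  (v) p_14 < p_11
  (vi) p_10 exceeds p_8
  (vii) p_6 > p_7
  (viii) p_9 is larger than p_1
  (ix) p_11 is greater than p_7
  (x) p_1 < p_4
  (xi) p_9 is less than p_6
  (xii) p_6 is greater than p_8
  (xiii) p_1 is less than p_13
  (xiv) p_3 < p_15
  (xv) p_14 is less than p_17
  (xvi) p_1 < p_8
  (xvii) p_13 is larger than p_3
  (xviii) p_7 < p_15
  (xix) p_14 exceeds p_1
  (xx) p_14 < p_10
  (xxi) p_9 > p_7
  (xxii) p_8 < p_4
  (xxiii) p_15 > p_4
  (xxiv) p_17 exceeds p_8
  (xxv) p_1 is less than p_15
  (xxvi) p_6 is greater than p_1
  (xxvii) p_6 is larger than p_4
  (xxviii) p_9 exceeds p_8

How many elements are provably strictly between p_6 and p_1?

3

Chaining upward from p_1 reaches: p_8, p_14, p_9, p_4, p_3, p_11, p_13, p_10, p_15, p_17.
Chaining downward from p_6 reaches: p_8, p_7, p_9, p_4.
Strictly between p_1 and p_6 are those in both lists: p_8, p_9, p_4 — 3 elements.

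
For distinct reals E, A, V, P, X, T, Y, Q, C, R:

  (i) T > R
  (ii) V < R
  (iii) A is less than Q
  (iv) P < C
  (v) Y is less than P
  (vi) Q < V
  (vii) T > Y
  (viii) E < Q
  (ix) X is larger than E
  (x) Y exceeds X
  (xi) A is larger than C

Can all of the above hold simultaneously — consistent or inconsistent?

The single ordering E < X < Y < P < C < A < Q < V < R < T satisfies every listed relation, so no contradiction arises.

consistent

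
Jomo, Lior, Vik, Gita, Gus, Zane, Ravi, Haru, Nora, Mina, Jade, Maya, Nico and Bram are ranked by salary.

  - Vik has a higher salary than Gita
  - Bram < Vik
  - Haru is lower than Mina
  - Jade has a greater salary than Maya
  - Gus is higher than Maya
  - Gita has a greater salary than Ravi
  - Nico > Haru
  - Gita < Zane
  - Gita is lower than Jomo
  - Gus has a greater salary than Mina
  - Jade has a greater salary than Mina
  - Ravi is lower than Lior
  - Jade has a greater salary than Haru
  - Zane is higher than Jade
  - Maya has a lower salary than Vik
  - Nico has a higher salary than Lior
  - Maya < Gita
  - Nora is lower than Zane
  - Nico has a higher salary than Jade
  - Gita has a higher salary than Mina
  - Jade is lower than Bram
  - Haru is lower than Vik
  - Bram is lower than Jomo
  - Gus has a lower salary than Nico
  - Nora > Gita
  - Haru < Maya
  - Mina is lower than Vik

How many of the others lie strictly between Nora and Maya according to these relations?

The relations place Maya below Nora. An element lies strictly between them when it is forced above Maya and also forced below Nora.
Above Maya: {Gus, Gita, Jade, Bram, Nico, Vik, Zane, Jomo}. Below Nora: {Haru, Mina, Ravi, Gita}.
Intersection: {Gita} — 1.

1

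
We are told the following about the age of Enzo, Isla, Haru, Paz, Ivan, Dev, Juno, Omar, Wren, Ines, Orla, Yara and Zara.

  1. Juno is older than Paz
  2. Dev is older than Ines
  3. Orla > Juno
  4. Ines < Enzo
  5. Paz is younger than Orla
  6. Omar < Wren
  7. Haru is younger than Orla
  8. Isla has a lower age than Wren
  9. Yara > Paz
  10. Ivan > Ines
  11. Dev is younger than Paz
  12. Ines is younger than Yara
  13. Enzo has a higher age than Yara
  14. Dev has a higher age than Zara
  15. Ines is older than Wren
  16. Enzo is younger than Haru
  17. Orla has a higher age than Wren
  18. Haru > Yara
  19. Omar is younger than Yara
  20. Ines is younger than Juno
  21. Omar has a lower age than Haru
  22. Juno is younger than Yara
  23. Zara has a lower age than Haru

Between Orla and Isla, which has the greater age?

Isla < Wren and Wren < Ines give Isla < Ines.
Then Ines < Dev extends the chain to Dev.
With Dev < Paz: Isla < Wren < Ines < Dev < Paz.
Then Paz < Juno extends the chain to Juno.
With Juno < Yara: Isla < Wren < Ines < Dev < Paz < Juno < Yara.
Then Yara < Enzo extends the chain to Enzo.
Then Enzo < Haru extends the chain to Haru.
With Haru < Orla: Isla < Wren < Ines < Dev < Paz < Juno < Yara < Enzo < Haru < Orla.
So Isla < Orla; Orla is the older of the two.

Orla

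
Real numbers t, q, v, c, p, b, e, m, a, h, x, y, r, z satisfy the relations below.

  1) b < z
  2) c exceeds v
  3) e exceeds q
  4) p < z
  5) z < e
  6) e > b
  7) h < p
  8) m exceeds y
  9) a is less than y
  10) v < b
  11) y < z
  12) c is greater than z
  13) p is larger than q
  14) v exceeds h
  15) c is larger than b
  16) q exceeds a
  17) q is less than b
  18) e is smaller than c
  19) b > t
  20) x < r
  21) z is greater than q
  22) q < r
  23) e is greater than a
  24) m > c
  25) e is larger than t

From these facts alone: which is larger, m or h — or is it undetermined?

The relevant relations are h < v; v < b; b < z; z < e; e < c; c < m.
Together: h < v < b < z < e < c < m.
So m is larger.

m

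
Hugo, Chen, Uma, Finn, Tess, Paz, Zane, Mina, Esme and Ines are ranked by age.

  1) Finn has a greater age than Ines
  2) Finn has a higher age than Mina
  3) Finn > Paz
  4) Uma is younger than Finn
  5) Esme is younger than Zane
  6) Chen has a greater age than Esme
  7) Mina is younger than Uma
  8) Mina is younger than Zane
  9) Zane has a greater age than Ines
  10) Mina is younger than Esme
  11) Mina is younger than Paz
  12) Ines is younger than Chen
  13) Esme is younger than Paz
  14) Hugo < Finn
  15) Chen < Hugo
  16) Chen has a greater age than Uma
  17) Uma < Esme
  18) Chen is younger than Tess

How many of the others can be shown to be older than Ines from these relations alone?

Directly above Ines: Chen, Finn, Zane.
One step further: Hugo, Tess (5 so far).
Nothing else is reachable above Ines; 5 in all.

5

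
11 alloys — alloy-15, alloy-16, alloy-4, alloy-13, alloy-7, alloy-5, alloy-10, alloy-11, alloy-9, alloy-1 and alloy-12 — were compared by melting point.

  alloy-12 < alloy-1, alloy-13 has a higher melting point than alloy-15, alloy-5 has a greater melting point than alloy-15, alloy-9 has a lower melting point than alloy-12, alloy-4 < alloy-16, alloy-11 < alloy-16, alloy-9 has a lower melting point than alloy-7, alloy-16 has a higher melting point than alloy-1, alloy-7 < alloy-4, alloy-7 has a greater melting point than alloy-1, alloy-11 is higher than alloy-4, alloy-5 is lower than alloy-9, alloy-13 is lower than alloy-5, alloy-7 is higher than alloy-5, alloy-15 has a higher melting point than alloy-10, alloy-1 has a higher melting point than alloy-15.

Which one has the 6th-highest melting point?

Piecing the relations together gives one ordering: alloy-10 < alloy-15 < alloy-13 < alloy-5 < alloy-9 < alloy-12 < alloy-1 < alloy-7 < alloy-4 < alloy-11 < alloy-16.
The 6th largest is alloy-12.

alloy-12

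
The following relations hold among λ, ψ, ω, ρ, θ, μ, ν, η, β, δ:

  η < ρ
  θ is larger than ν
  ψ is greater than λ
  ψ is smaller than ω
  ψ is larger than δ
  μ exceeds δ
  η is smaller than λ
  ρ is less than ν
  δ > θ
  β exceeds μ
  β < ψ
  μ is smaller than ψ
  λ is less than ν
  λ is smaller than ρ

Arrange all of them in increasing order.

η < λ < ρ < ν < θ < δ < μ < β < ψ < ω

Each adjacent pair is fixed by a given relation: η < λ; λ < ρ; ρ < ν; ν < θ; θ < δ; δ < μ; μ < β; β < ψ; ψ < ω. Chaining them end to end gives the full order.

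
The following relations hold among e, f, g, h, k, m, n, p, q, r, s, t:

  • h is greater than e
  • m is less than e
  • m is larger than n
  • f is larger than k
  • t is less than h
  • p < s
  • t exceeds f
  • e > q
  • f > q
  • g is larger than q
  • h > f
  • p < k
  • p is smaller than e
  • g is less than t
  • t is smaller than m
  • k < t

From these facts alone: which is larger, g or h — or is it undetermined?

g < t and t < m give g < m.
Then m < e extends the chain to e.
With e < h: g < t < m < e < h.
So h is larger.

h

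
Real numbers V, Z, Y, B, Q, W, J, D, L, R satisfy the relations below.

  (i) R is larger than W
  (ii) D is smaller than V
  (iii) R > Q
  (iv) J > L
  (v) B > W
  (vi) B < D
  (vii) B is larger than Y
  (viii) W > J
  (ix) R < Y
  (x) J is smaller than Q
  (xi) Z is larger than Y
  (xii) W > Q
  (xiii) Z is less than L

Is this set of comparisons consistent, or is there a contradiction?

inconsistent

Chaining the given relations yields Z < L < J < Q < W < R < Y, so Z < Y. But one relation states Y < Z. These cannot both hold.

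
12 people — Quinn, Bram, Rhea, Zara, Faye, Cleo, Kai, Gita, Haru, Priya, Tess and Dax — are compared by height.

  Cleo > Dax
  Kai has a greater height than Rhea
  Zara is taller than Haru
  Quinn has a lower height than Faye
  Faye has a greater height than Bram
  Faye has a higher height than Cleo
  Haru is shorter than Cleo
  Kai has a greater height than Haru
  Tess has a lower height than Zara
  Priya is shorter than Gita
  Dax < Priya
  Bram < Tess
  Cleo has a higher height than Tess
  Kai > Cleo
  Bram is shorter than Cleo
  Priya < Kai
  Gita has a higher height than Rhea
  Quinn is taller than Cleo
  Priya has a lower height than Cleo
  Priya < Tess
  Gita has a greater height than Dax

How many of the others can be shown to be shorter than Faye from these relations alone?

7

From Faye the given relations immediately reach Bram, Cleo, Quinn.
From those, Dax, Priya, Haru, Tess — 7 in total.
Nothing else is reachable below Faye; 7 in all.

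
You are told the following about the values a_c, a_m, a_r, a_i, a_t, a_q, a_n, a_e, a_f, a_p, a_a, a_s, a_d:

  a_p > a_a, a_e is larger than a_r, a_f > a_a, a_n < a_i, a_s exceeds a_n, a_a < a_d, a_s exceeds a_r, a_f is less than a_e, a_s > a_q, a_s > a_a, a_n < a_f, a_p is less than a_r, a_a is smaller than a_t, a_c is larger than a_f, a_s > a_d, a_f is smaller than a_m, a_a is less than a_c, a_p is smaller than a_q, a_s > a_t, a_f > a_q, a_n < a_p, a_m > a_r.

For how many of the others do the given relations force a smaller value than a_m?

6

From a_m the given relations immediately reach a_r, a_f.
From those, a_a, a_n, a_p, a_q — 6 in total.
Nothing else is reachable below a_m; 6 in all.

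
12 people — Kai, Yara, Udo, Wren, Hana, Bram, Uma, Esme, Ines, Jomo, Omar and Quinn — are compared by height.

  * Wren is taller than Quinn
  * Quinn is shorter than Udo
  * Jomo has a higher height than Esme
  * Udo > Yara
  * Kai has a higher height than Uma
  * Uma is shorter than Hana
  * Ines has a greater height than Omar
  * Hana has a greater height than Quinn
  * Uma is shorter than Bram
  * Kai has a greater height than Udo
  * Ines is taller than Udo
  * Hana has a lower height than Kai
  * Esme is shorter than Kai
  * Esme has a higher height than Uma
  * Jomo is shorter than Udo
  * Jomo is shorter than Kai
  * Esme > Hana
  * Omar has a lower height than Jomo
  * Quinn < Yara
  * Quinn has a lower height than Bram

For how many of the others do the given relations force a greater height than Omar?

4

Directly above Omar: Jomo, Ines.
One step further: Udo, Kai (4 so far).
Nothing else is reachable above Omar; 4 in all.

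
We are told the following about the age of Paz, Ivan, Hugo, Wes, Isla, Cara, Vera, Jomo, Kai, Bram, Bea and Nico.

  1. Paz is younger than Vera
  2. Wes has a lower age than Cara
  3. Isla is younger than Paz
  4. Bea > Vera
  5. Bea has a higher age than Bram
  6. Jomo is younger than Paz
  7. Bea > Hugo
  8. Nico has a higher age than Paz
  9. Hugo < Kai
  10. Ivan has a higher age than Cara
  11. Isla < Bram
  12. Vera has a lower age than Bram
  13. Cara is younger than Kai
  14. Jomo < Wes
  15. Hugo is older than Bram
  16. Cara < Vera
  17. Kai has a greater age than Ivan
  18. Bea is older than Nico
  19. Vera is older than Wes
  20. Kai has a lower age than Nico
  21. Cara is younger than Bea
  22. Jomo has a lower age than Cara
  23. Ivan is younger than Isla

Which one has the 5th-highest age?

Bram

Chaining the given pairs: Jomo < Wes < Cara < Ivan < Isla < Paz < Vera < Bram < Hugo < Kai < Nico < Bea.
Counting 5 from the largest end gives Bram.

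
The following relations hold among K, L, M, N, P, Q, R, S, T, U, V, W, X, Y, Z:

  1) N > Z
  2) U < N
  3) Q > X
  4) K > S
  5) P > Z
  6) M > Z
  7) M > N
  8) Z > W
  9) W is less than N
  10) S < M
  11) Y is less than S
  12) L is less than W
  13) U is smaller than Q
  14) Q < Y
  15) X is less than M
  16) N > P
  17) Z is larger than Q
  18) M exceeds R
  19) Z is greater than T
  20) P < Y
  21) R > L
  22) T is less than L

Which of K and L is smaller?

Following the relations from L: L < W < Z < P < Y < S < K.
So L < K; L is the smaller of the two.

L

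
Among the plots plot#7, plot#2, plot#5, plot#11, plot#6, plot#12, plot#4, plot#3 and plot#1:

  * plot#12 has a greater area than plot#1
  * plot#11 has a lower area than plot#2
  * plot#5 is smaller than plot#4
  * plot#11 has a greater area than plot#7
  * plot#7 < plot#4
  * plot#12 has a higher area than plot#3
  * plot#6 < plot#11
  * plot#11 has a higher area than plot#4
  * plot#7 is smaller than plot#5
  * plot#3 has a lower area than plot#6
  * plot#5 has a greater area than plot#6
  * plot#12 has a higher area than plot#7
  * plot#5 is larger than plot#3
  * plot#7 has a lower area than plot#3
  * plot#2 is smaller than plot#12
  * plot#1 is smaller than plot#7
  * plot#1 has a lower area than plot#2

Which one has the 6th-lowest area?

plot#4

Piecing the relations together gives one ordering: plot#1 < plot#7 < plot#3 < plot#6 < plot#5 < plot#4 < plot#11 < plot#2 < plot#12.
The 6th smallest is plot#4.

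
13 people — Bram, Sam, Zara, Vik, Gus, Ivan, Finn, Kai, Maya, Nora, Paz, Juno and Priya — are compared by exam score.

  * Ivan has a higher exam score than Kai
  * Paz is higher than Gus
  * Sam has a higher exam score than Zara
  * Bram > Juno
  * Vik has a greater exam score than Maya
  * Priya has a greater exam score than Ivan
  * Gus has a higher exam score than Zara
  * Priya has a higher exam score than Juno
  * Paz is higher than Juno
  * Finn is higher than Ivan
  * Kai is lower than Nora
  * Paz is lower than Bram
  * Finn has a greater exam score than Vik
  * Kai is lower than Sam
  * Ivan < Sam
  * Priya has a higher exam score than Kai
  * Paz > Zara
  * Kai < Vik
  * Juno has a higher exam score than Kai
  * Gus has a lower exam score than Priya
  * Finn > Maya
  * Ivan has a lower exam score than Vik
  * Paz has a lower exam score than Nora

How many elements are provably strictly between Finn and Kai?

The relations place Kai below Finn. An element lies strictly between them when it is forced above Kai and also forced below Finn.
Above Kai: {Ivan, Juno, Paz, Priya, Sam, Vik, Nora, Bram}. Below Finn: {Ivan, Maya, Vik}.
Intersection: {Ivan, Vik} — 2.

2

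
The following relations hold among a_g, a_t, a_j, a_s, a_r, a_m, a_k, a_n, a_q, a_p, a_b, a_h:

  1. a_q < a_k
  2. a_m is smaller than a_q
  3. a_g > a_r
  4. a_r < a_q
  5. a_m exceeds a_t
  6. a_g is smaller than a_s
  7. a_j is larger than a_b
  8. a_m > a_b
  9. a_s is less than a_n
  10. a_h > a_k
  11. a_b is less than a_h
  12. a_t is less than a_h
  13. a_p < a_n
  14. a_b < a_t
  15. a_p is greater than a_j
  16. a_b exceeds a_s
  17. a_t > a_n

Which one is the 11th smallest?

Chaining the given pairs: a_r < a_g < a_s < a_b < a_j < a_p < a_n < a_t < a_m < a_q < a_k < a_h.
The 11th smallest is a_k.

a_k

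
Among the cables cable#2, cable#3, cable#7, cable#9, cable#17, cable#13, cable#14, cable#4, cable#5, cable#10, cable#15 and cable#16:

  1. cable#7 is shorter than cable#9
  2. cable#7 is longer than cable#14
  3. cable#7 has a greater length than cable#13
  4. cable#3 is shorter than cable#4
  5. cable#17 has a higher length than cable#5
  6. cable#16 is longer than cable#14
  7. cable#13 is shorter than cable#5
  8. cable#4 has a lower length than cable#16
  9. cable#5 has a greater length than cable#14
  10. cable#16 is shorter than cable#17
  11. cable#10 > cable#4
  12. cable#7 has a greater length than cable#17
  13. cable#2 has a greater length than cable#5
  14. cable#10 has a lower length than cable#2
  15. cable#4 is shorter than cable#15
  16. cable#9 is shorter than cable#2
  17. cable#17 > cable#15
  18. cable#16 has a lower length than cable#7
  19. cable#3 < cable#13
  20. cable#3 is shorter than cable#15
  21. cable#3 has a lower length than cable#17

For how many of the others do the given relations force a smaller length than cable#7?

8

From cable#7 the given relations immediately reach cable#13, cable#14, cable#16, cable#17.
From those, cable#3, cable#4, cable#15, cable#5 — 8 in total.
Nothing else is reachable below cable#7; 8 in all.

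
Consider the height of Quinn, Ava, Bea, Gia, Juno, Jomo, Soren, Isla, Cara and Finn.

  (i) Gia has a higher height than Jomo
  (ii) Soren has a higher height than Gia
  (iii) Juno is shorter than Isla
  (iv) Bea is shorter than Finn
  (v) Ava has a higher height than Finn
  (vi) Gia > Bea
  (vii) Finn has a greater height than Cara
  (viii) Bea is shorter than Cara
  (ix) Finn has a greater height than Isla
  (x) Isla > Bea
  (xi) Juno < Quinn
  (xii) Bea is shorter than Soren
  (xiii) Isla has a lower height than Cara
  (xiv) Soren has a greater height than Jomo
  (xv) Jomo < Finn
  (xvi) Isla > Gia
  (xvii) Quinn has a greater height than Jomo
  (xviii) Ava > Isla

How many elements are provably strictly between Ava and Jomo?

Chaining upward from Jomo reaches: Gia, Isla, Cara, Finn, Quinn, Soren.
Chaining downward from Ava reaches: Juno, Bea, Gia, Isla, Cara, Finn.
Strictly between Jomo and Ava are those in both lists: Gia, Isla, Cara, Finn — 4 elements.

4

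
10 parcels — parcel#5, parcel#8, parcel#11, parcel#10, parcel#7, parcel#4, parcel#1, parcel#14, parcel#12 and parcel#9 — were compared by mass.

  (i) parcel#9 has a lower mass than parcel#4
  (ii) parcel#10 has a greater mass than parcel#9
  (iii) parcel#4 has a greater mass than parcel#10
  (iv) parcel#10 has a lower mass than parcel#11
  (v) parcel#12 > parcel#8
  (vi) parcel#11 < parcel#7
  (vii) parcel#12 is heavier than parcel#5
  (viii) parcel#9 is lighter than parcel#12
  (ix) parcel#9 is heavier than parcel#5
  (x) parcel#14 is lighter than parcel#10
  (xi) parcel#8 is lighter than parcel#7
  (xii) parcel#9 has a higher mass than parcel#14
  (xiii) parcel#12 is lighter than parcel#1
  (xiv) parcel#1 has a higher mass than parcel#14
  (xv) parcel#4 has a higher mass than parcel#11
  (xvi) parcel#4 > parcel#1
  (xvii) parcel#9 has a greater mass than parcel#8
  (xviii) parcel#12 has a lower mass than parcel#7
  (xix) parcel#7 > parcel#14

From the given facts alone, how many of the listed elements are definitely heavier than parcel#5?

Directly above parcel#5: parcel#9, parcel#12.
One step further: parcel#10, parcel#1, parcel#4, parcel#7 (6 so far).
One step further: parcel#11 (7 so far).
Nothing else is reachable above parcel#5; 7 in all.

7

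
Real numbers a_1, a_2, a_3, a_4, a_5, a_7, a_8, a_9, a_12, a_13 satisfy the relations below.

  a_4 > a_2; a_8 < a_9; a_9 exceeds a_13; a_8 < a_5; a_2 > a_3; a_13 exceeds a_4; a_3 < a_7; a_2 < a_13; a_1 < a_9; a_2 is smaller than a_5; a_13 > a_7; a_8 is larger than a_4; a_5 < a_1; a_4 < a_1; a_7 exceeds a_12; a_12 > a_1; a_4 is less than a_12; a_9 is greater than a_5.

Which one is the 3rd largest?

Chaining the given pairs: a_3 < a_2 < a_4 < a_8 < a_5 < a_1 < a_12 < a_7 < a_13 < a_9.
Counting 3 from the largest end gives a_7.

a_7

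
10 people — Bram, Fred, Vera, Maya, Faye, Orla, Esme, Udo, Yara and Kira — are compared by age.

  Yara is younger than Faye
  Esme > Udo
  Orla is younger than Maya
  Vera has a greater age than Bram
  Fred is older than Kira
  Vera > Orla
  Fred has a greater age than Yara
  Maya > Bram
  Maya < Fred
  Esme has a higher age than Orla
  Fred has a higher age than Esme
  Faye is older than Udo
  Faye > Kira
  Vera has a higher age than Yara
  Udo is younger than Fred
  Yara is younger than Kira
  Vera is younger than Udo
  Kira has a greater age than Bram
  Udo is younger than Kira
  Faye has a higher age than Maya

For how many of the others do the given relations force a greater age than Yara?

Directly above Yara: Vera, Kira, Faye, Fred.
One step further: Udo (5 so far).
One step further: Esme (6 so far).
Nothing else is reachable above Yara; 6 in all.

6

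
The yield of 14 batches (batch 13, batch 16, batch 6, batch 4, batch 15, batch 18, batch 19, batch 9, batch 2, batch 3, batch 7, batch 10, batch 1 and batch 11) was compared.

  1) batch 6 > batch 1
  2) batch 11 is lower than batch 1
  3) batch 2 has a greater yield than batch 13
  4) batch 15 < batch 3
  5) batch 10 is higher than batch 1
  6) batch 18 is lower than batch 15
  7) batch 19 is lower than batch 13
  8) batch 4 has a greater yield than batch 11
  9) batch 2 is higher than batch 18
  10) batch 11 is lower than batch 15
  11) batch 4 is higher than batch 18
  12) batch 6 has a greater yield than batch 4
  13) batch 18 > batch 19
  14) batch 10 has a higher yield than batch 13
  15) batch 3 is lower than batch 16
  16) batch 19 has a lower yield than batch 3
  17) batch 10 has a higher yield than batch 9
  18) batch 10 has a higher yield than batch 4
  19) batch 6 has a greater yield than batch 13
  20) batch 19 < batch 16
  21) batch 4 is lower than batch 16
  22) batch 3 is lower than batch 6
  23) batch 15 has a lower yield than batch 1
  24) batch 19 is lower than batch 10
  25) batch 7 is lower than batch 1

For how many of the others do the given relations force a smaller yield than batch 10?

From batch 10 the given relations immediately reach batch 19, batch 9, batch 13, batch 4, batch 1.
From those, batch 18, batch 7, batch 11, batch 15 — 9 in total.
No other element is forced below batch 10 by the given relations, so the count is 9.

9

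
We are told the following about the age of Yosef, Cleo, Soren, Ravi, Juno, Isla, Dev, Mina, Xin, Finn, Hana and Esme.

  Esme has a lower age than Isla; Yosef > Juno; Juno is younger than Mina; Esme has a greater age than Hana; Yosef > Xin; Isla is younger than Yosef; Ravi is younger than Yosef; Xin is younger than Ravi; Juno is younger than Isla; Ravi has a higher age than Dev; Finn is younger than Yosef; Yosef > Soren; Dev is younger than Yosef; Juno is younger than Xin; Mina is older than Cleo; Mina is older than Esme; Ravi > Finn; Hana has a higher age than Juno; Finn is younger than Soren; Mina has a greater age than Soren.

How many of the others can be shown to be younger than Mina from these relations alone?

From Mina the given relations immediately reach Juno, Esme, Soren, Cleo.
From those, Hana, Finn — 6 in total.
No other element is forced below Mina by the given relations, so the count is 6.

6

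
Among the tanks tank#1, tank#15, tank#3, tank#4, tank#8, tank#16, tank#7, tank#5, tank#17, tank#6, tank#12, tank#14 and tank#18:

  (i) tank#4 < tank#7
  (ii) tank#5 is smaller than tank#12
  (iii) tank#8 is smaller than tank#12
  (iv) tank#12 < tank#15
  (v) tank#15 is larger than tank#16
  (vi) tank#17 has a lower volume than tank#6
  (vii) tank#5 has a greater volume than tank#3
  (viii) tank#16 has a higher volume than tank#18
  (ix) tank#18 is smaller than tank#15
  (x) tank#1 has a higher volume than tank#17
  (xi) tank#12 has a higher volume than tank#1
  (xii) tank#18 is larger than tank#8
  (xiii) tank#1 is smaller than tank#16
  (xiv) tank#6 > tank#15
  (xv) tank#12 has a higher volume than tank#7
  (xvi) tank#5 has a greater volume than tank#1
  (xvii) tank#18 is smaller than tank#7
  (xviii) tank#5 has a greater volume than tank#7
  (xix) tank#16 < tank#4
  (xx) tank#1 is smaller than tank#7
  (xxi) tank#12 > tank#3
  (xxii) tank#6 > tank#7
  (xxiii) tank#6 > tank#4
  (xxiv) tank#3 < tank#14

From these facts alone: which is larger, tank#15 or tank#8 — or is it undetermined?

tank#15

Following the relations from tank#8: tank#8 < tank#18 < tank#16 < tank#4 < tank#7 < tank#5 < tank#12 < tank#15.
So tank#15 is larger.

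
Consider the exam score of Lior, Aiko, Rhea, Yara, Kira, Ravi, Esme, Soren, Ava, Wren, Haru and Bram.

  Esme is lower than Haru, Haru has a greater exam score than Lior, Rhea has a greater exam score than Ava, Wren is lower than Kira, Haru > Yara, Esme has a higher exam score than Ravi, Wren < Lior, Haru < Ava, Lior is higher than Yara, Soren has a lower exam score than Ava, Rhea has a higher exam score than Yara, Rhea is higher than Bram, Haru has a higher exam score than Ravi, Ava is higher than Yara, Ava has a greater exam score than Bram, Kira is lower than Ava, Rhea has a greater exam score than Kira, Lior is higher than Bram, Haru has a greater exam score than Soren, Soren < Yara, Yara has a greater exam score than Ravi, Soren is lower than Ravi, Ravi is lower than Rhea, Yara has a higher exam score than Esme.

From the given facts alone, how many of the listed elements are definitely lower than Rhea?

10

The elements the relations force below Rhea are Wren, Soren, Ravi, Esme, Bram, Yara, Lior, Kira, Haru, Ava — no chain reaches any other.
That is 10.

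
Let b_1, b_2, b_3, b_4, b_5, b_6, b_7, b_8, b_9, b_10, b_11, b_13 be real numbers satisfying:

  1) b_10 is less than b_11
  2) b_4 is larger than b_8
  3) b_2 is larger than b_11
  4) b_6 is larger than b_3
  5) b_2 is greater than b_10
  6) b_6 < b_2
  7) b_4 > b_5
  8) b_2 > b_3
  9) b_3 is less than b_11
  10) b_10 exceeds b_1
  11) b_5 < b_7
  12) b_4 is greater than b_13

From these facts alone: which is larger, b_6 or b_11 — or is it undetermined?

Following every chain through b_6: above b_6 we get b_2; below b_6 we get b_3.
b_11 is not reached, and no chain runs the other way from b_11 to b_6.
So the given relations leave the order of b_6 and b_11 undetermined.

undetermined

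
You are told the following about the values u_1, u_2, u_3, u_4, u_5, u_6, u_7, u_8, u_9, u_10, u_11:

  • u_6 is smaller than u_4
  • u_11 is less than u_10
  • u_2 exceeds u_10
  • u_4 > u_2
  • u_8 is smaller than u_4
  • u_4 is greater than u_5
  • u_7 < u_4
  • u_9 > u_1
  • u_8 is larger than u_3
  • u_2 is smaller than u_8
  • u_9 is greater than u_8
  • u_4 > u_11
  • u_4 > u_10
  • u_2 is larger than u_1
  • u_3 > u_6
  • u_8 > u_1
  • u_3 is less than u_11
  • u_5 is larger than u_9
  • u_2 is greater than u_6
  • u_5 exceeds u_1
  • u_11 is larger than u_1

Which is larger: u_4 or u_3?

u_4

u_3 < u_11 and u_11 < u_10 give u_3 < u_10.
With u_10 < u_2: u_3 < u_11 < u_10 < u_2.
With u_2 < u_8: u_3 < u_11 < u_10 < u_2 < u_8.
Then u_8 < u_9 extends the chain to u_9.
With u_9 < u_5: u_3 < u_11 < u_10 < u_2 < u_8 < u_9 < u_5.
Then u_5 < u_4 extends the chain to u_4.
So u_3 < u_4; u_4 is the larger of the two.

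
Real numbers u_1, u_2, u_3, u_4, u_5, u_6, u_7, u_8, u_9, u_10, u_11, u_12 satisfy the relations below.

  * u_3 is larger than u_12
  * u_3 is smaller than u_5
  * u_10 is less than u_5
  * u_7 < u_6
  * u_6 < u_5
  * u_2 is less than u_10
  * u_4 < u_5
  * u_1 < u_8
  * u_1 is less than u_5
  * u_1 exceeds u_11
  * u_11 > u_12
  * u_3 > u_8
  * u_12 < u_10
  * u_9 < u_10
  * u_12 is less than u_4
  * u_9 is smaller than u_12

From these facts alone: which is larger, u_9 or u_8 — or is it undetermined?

Following the relations from u_9: u_9 < u_12 < u_11 < u_1 < u_8.
So u_8 is larger.

u_8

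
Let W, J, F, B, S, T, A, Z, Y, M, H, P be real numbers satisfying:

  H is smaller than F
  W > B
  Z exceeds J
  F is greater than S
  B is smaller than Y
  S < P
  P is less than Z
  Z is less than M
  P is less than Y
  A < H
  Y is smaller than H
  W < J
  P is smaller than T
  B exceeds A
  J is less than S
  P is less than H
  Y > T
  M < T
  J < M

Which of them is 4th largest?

T

The consecutive relations fix a unique order: A < B < W < J < S < P < Z < M < T < Y < H < F.
Counting 4 from the largest end gives T.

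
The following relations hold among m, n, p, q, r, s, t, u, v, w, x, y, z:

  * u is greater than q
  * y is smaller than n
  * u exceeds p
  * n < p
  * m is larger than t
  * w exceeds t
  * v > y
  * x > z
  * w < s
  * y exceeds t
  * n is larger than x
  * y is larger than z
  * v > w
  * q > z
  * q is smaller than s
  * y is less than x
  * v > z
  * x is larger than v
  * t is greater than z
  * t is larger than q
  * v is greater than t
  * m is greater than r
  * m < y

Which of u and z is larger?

u

z < q and q < t give z < t.
Then t < m extends the chain to m.
Then m < y extends the chain to y.
With y < v: z < q < t < m < y < v.
Then v < x extends the chain to x.
Then x < n extends the chain to n.
Then n < p extends the chain to p.
Then p < u extends the chain to u.
So z < u; u is the larger of the two.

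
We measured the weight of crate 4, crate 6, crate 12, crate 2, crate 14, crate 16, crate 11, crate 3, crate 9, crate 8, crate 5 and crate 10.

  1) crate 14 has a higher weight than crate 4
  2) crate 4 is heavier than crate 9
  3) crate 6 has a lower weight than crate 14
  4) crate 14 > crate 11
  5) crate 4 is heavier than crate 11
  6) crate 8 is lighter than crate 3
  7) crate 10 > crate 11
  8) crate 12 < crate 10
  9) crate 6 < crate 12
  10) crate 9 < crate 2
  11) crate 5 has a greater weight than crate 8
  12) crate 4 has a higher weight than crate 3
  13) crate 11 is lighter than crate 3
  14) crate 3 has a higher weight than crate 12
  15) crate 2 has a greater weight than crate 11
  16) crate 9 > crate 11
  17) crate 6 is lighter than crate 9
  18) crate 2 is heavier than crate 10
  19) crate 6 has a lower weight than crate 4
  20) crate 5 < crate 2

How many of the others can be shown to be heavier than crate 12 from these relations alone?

5

The elements the relations force above crate 12 are crate 3, crate 4, crate 14, crate 10, crate 2 — no chain reaches any other.
That is 5.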